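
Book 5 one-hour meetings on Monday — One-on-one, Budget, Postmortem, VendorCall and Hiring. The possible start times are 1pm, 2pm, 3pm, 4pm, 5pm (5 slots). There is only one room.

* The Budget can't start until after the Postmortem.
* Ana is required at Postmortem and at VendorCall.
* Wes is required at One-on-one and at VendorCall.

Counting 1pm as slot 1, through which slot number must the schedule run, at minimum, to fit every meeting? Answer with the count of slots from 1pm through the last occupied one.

5

The precedence chain requires at least 2 distinct slots.
With at most 1 per slot and 5 meetings, at least 5 slots are needed.
5 works (last occupied slot: 5pm): for example VendorCall=4pm, Postmortem=1pm, Budget=2pm, One-on-one=3pm, Hiring=5pm.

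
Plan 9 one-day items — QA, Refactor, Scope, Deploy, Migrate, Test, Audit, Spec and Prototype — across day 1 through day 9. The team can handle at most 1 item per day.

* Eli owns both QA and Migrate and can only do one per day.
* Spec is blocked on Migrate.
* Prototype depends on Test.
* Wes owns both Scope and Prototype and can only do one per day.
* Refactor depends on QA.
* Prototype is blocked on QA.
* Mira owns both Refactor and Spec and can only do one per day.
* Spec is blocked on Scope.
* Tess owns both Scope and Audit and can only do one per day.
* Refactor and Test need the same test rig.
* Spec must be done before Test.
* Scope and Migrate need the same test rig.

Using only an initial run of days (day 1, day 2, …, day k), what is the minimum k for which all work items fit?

9 days

The precedence chain requires at least 4 distinct days.
With at most 1 per day and 9 work items, at least 9 days are needed.
9 works (last occupied day: day 9): for example Test in day 5; QA in day 4; Migrate in day 2; Refactor in day 7; Audit in day 9; Prototype in day 6; Scope in day 1; Deploy in day 8; Spec in day 3.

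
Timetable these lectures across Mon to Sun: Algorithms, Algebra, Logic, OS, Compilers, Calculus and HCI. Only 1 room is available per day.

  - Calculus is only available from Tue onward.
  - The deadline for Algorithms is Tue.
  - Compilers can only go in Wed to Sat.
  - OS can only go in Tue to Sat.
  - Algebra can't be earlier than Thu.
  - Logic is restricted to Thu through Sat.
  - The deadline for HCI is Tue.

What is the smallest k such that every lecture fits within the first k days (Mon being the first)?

With at most 1 per day and 7 lectures, at least 7 days are needed.
Algebra can't be placed before Thu — that is day 4 counting from Mon — so the schedule must run through at least 4 days.
7 works (last occupied day: Sun): for example OS in Sat, Compilers in Wed, Algorithms in Mon, HCI in Tue, Calculus in Sun, Logic in Thu, Algebra in Fri.

7 days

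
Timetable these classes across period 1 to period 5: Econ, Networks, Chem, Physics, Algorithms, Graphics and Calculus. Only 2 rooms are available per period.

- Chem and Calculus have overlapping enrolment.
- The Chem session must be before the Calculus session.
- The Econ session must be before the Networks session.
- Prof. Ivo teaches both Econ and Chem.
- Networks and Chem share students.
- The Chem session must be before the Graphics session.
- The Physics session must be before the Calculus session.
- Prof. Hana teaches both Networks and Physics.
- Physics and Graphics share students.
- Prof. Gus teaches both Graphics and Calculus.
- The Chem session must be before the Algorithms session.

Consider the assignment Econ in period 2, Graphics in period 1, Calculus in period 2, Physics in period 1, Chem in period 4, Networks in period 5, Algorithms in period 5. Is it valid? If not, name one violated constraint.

No. The Chem session must be before the Graphics session is not satisfied.

Chem and Calculus have overlapping enrolment — holds.
The Econ session must be before the Networks session — holds.
Networks and Chem share students — holds.
Prof. Hana teaches both Networks and Physics — holds.
The Physics session must be before the Calculus session — holds.
The Chem session must be before the Graphics session — violated.
The Chem session must be before the Algorithms session — holds.
The Chem session must be before the Calculus session — violated.
Physics and Graphics share students — violated.
Prof. Gus teaches both Graphics and Calculus — holds.
Only 2 rooms are available per period — holds.
Prof. Ivo teaches both Econ and Chem — holds.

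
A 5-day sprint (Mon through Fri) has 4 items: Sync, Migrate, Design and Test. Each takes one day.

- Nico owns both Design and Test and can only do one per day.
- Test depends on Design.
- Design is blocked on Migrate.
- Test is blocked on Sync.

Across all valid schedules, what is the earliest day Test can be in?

Precedence pushes Test to at least Wed.
Test at Wed is achievable: Test=Wed, Design=Tue, Sync=Mon, Migrate=Mon.

Wed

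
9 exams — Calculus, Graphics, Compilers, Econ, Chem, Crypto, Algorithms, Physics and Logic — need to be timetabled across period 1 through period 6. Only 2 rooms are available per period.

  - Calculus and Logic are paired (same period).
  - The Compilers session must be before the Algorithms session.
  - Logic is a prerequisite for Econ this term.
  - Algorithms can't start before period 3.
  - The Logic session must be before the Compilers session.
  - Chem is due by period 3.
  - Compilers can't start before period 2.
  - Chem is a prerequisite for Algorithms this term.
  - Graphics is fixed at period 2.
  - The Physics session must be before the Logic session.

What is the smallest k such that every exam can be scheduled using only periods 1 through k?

5

The precedence chain requires at least 4 distinct periods.
With at most 2 per period and 9 exams, at least 5 periods are needed.
5 works (last occupied period: period 5): for example Logic -> period 3; Compilers -> period 4; Econ -> period 4; Graphics -> period 2; Chem -> period 1; Physics -> period 1; Crypto -> period 2; Calculus -> period 3; Algorithms -> period 5.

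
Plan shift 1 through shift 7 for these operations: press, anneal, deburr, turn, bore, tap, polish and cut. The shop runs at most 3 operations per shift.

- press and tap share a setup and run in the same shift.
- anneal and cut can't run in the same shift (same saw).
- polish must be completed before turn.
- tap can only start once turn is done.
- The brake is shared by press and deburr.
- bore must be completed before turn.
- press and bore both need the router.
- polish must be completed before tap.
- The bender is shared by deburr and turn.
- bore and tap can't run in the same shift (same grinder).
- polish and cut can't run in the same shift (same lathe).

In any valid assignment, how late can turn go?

Precedence pushes turn to at least shift 2; downstream work caps turn at shift 6.
turn at shift 6 is achievable: tap in shift 7, deburr in shift 2, anneal in shift 1, turn in shift 6, polish in shift 1, bore in shift 1, press in shift 7, cut in shift 2.

shift 6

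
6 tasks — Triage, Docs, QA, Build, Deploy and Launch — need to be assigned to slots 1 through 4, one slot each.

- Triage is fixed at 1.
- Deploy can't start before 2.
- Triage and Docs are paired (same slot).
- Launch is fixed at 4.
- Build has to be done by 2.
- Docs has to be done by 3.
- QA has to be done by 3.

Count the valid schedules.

Splitting on QA: it can be 1 (6), 2 (6), 3 (6). Listing each branch's schedules as (Triage, Docs, Build, Deploy, Launch):
QA=1: (1,1,1,2,4) (1,1,1,3,4) (1,1,1,4,4) (1,1,2,2,4) (1,1,2,3,4) (1,1,2,4,4) — 6.
QA=2: (1,1,1,2,4) (1,1,1,3,4) (1,1,1,4,4) (1,1,2,2,4) (1,1,2,3,4) (1,1,2,4,4) — 6.
QA=3: (1,1,1,2,4) (1,1,1,3,4) (1,1,1,4,4) (1,1,2,2,4) (1,1,2,3,4) (1,1,2,4,4) — 6.
Summing: 6 + 6 + 6 = 18.

18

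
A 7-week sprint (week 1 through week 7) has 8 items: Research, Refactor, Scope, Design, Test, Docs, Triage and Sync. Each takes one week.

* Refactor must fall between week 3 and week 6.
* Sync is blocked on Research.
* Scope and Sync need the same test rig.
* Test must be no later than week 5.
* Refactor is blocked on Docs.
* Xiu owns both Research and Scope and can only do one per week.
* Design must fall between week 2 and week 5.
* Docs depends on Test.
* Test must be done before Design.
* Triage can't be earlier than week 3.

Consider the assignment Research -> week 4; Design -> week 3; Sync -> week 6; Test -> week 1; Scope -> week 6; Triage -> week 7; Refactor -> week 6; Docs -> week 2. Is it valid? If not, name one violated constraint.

Docs depends on Test — holds.
Test must be done before Design — holds.
Scope and Sync need the same test rig — violated.
Refactor must fall between week 3 and week 6 — holds.
Xiu owns both Research and Scope and can only do one per week — holds.
Test must be no later than week 5 — holds.
Sync is blocked on Research — holds.
Design must fall between week 2 and week 5 — holds.
Triage can't be earlier than week 3 — holds.
Refactor is blocked on Docs — holds.

No — it violates: Scope and Sync need the same test rig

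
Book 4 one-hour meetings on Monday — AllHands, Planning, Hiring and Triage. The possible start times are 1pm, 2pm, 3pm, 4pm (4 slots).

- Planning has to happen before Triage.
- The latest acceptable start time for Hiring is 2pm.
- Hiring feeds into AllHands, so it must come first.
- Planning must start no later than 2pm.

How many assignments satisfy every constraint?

25

Splitting on AllHands: it can be 2pm (5), 3pm (10), 4pm (10). Listing each branch's schedules as (Planning, Hiring, Triage):
AllHands=2pm: (1pm,1pm,2pm) (1pm,1pm,3pm) (1pm,1pm,4pm) (2pm,1pm,3pm) (2pm,1pm,4pm) — 5.
AllHands=3pm: (1pm,1pm,2pm) (1pm,1pm,3pm) (1pm,1pm,4pm) (1pm,2pm,2pm) (1pm,2pm,3pm) (1pm,2pm,4pm) (2pm,1pm,3pm) (2pm,1pm,4pm) (2pm,2pm,3pm) (2pm,2pm,4pm) — 10.
AllHands=4pm: (1pm,1pm,2pm) (1pm,1pm,3pm) (1pm,1pm,4pm) (1pm,2pm,2pm) (1pm,2pm,3pm) (1pm,2pm,4pm) (2pm,1pm,3pm) (2pm,1pm,4pm) (2pm,2pm,3pm) (2pm,2pm,4pm) — 10.
Summing: 5 + 10 + 10 = 25.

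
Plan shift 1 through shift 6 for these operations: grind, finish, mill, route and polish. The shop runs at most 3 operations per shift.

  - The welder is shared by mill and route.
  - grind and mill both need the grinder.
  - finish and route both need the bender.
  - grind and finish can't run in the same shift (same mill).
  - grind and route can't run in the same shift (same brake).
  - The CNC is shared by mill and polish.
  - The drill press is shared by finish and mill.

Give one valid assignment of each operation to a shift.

grind in shift 1, mill in shift 3, finish in shift 2, route in shift 4, polish in shift 1

Checking: finish(shift 2) != mill(shift 3); finish(shift 2) != route(shift 4); grind(shift 1) != route(shift 4); grind(shift 1) != finish(shift 2); mill(shift 3) != polish(shift 1); mill(shift 3) != route(shift 4); grind(shift 1) != mill(shift 3); max 2 per shift (cap 3).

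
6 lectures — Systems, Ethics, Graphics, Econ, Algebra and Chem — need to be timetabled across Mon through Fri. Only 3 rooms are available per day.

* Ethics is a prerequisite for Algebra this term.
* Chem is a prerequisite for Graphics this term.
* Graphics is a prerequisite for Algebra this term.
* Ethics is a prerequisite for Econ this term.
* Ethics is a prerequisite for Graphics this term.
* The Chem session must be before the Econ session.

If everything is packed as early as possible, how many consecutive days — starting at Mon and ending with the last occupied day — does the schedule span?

The precedence chain requires at least 3 distinct days.
With at most 3 per day and 6 lectures, at least 2 days are needed.
3 works (last occupied day: Wed): for example Algebra=Wed; Econ=Tue; Chem=Mon; Systems=Mon; Graphics=Tue; Ethics=Mon.

3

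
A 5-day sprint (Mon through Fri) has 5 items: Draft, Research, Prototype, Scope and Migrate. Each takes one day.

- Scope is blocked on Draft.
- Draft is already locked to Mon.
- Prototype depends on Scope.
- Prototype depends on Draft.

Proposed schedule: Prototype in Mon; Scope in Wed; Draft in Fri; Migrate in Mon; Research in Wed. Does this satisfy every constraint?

Scope is blocked on Draft — violated.
Draft is already locked to Mon — violated.
Prototype depends on Scope — violated.
Prototype depends on Draft — violated.

No. Prototype depends on Draft is not satisfied.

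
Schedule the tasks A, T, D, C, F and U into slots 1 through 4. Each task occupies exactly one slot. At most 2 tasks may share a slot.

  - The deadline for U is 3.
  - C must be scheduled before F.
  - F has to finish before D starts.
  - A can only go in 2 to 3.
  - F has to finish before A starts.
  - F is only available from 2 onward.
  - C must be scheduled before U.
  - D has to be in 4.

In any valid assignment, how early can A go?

A is available from 2; precedence pushes A to at least 3; A's own window allows nothing later than 3.
A at 3 is achievable: D=4; U=2; F=2; A=3; C=1; T=1.

3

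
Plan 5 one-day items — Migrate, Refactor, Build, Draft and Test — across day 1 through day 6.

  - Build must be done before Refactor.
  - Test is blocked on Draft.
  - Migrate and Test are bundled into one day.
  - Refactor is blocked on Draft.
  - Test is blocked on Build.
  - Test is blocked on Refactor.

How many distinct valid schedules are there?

50

Splitting on Migrate: it can be day 3 (1), day 4 (5), day 5 (14), day 6 (30). Listing each branch's schedules as (Refactor, Build, Draft, Test) by day number:
Migrate=day 3: (2,1,1,3) — 1.
Migrate=day 4: (2,1,1,4) (3,1,1,4) (3,1,2,4) (3,2,1,4) (3,2,2,4) — 5.
Migrate=day 5: (2,1,1,5) (3,1,1,5) (3,1,2,5) (3,2,1,5) (3,2,2,5) (4,1,1,5) (4,1,2,5) (4,1,3,5) (4,2,1,5) (4,2,2,5) (4,2,3,5) (4,3,1,5) (4,3,2,5) (4,3,3,5) — 14.
Migrate=day 6: (2,1,1,6) (3,1,1,6) (3,1,2,6) (3,2,1,6) (3,2,2,6) (4,1,1,6) (4,1,2,6) (4,1,3,6) (4,2,1,6) (4,2,2,6) (4,2,3,6) (4,3,1,6) (4,3,2,6) (4,3,3,6) (5,1,1,6) (5,1,2,6) (5,1,3,6) (5,1,4,6) (5,2,1,6) (5,2,2,6) (5,2,3,6) (5,2,4,6) (5,3,1,6) (5,3,2,6) (5,3,3,6) (5,3,4,6) (5,4,1,6) (5,4,2,6) (5,4,3,6) (5,4,4,6) — 30.
Summing: 1 + 5 + 14 + 30 = 50.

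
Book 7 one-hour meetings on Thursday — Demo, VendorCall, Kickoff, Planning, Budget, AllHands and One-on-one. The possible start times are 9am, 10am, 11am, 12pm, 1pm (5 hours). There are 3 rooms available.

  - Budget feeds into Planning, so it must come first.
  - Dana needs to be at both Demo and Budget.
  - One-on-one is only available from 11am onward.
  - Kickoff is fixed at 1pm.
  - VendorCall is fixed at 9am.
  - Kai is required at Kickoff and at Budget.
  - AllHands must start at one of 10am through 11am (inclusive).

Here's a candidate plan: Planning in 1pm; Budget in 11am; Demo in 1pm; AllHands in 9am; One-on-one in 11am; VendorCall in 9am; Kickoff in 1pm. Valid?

No — it violates: AllHands must start at one of 10am through 11am (inclusive)

AllHands must start at one of 10am through 11am (inclusive) — violated.
There are 3 rooms available — holds.
Kai is required at Kickoff and at Budget — holds.
VendorCall is fixed at 9am — holds.
Kickoff is fixed at 1pm — holds.
Budget feeds into Planning, so it must come first — holds.
One-on-one is only available from 11am onward — holds.
Dana needs to be at both Demo and Budget — holds.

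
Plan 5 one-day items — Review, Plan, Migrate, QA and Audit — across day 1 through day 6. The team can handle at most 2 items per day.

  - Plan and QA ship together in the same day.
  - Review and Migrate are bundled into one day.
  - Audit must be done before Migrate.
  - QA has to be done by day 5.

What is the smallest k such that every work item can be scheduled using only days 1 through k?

3 days

The precedence chain requires at least 2 distinct days.
With at most 2 per day and 5 work items, at least 3 days are needed.
3 works (last occupied day: day 3): for example Plan in day 3, Audit in day 1, Review in day 2, Migrate in day 2, QA in day 3.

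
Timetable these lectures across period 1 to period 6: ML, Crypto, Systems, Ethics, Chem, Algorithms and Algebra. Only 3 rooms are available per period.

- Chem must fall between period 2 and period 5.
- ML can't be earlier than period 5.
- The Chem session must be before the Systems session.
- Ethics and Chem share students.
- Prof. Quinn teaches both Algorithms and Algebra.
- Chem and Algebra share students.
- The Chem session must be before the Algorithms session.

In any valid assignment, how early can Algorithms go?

period 3

Precedence pushes Algorithms to at least period 3.
Algorithms at period 3 is achievable: Algorithms -> period 3; Systems -> period 3; Ethics -> period 1; Chem -> period 2; Algebra -> period 1; Crypto -> period 1; ML -> period 5.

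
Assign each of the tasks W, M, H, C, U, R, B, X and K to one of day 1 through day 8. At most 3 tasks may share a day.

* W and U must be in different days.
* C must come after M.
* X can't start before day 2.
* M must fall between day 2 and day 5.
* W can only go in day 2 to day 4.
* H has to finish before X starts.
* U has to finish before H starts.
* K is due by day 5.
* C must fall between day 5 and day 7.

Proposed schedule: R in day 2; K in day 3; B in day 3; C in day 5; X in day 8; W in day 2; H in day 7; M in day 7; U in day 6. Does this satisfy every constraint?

C must fall between day 5 and day 7 — holds.
C must come after M — violated.
W can only go in day 2 to day 4 — holds.
U has to finish before H starts — holds.
X can't start before day 2 — holds.
M must fall between day 2 and day 5 — violated.
W and U must be in different days — holds.
At most 3 tasks may share a day — holds.
H has to finish before X starts — holds.
K is due by day 5 — holds.

Invalid. C must come after M.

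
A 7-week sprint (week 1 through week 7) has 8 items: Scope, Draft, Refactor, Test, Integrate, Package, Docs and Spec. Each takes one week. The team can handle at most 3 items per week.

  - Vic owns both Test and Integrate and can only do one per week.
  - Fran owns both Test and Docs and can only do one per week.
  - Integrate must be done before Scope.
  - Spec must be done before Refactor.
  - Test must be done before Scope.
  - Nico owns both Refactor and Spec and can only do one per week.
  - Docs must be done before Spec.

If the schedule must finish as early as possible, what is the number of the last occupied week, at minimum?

The precedence chain requires at least 3 distinct weeks.
With at most 3 per week and 8 work items, at least 3 weeks are needed.
3 works (last occupied week: week 3): for example Docs in week 1; Package in week 2; Draft in week 1; Spec in week 2; Scope in week 3; Refactor in week 3; Test in week 2; Integrate in week 1.

3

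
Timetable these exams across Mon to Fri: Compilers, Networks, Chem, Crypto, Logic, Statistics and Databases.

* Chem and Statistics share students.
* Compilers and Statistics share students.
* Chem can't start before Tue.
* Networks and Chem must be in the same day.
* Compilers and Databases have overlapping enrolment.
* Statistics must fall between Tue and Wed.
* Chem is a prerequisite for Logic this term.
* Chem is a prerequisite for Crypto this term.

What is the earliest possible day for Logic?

Precedence pushes Logic to at least Wed.
Logic at Wed is achievable: Compilers=Mon; Crypto=Wed; Databases=Tue; Chem=Tue; Logic=Wed; Networks=Tue; Statistics=Wed.

Wed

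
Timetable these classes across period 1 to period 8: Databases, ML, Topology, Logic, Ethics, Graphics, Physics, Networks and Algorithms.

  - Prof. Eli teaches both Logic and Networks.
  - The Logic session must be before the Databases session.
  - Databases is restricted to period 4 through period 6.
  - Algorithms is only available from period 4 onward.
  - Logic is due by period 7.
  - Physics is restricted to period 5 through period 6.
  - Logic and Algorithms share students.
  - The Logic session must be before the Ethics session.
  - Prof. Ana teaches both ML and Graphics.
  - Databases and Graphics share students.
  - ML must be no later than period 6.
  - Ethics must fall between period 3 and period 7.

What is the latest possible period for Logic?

Logic's own window allows nothing later than period 7; downstream work caps Logic at period 5.
Logic at period 5 is achievable: Logic in period 5, Physics in period 5, ML in period 1, Topology in period 1, Graphics in period 2, Databases in period 6, Networks in period 1, Ethics in period 6, Algorithms in period 4.

period 5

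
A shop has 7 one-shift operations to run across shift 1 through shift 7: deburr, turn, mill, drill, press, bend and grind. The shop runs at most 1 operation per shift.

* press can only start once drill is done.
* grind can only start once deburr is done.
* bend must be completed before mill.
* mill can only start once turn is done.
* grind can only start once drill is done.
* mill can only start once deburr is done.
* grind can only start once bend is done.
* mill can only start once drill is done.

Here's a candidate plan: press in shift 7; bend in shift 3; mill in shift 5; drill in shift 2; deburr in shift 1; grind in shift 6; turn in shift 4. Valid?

Yes, all constraints hold

press can only start once drill is done — holds.
grind can only start once deburr is done — holds.
mill can only start once turn is done — holds.
mill can only start once deburr is done — holds.
bend must be completed before mill — holds.
mill can only start once drill is done — holds.
grind can only start once drill is done — holds.
The shop runs at most 1 operation per shift — holds.
grind can only start once bend is done — holds.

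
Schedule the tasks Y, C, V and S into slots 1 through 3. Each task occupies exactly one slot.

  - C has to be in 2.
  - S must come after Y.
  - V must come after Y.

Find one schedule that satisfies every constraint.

Y -> 1; V -> 2; C -> 2; S -> 2

Checking: Y(1) before V(2); Y(1) before S(2); C=2 in [2,2].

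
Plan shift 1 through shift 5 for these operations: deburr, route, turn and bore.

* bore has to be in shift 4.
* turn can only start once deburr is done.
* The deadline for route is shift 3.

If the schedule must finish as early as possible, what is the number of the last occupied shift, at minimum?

shift 4

The precedence chain requires at least 2 distinct shifts.
bore can't be placed before shift 4, so the schedule must run through at least shift 4.
4 works (last occupied shift: shift 4): for example turn in shift 2, bore in shift 4, route in shift 1, deburr in shift 1.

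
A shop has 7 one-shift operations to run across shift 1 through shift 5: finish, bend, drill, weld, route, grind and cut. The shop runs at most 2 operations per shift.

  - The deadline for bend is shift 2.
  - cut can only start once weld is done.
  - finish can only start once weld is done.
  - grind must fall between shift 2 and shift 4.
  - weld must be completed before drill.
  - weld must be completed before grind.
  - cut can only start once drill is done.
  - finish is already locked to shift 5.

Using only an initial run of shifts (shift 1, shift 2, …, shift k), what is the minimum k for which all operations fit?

The precedence chain requires at least 3 distinct shifts.
With at most 2 per shift and 7 operations, at least 4 shifts are needed.
finish can't be placed before shift 5, so the schedule must run through at least shift 5.
5 works (last occupied shift: shift 5): for example finish in shift 5, drill in shift 2, cut in shift 3, weld in shift 1, grind in shift 2, route in shift 3, bend in shift 1.

5 shifts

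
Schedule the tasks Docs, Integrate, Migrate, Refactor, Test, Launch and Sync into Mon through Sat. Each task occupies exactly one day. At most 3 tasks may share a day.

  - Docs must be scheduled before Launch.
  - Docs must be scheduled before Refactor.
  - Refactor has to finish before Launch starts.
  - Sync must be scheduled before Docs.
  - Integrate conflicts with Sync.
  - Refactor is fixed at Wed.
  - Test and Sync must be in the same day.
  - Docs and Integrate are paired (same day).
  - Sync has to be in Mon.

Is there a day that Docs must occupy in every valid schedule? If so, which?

Sync is fixed at Mon and must come before Docs, so Docs is at least Tue.
Refactor is fixed at Wed and must come after Docs, so Docs is at most Tue.
So Docs must be Tue.

Tue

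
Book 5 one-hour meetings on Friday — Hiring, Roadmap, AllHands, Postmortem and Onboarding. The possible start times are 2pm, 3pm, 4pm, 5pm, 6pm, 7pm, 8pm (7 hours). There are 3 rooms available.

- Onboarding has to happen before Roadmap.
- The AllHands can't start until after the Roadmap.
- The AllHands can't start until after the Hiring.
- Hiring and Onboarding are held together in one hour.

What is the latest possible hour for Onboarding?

Downstream work caps Onboarding at 6pm.
Onboarding at 6pm is achievable: Roadmap=7pm; Hiring=6pm; Onboarding=6pm; Postmortem=2pm; AllHands=8pm.

6pm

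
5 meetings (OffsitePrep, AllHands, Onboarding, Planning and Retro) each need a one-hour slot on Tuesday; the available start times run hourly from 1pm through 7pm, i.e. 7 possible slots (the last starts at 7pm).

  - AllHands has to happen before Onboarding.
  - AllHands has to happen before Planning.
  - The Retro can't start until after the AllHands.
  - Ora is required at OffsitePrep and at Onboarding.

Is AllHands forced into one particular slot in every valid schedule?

AllHands can be 1pm (e.g. Planning in 2pm; AllHands in 1pm; Onboarding in 2pm; Retro in 2pm; OffsitePrep in 1pm) or 2pm (e.g. Onboarding -> 3pm, OffsitePrep -> 1pm, Planning -> 3pm, AllHands -> 2pm, Retro -> 3pm).

No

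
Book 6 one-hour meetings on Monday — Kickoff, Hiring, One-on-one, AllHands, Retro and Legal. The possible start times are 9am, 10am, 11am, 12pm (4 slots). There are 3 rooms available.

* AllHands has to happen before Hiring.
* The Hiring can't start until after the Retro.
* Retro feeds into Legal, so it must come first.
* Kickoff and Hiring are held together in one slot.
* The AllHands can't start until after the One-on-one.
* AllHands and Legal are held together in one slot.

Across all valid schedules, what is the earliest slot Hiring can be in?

Precedence pushes Hiring to at least 11am.
Hiring at 11am is achievable: Retro=9am, Hiring=11am, AllHands=10am, Legal=10am, Kickoff=11am, One-on-one=9am.

11am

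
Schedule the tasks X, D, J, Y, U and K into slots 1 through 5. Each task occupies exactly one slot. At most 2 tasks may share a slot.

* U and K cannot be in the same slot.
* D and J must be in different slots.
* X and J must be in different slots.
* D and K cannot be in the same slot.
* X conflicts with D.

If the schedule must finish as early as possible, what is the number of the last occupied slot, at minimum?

slot 3

With at most 2 per slot and 6 tasks, at least 3 slots are needed.
3 works (last occupied slot: 3): for example U=2, K=3, D=2, X=1, J=3, Y=1.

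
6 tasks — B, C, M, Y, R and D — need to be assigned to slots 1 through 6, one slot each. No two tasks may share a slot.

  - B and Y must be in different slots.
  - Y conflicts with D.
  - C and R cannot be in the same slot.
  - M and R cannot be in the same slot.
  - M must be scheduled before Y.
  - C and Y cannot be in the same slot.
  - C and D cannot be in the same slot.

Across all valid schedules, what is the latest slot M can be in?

Downstream work caps M at 5.
M at 5 is achievable: M -> 5; D -> 4; B -> 1; R -> 3; Y -> 6; C -> 2.

5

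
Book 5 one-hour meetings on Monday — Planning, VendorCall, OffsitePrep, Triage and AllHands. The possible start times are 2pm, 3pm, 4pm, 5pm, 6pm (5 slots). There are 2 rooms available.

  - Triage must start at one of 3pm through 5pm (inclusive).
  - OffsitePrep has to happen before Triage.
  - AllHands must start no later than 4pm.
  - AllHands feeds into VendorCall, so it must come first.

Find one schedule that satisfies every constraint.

VendorCall in 3pm; AllHands in 2pm; OffsitePrep in 2pm; Triage in 3pm; Planning in 4pm

Checking: OffsitePrep(2pm) before Triage(3pm); AllHands(2pm) before VendorCall(3pm); Triage=3pm in [3pm,5pm]; AllHands=2pm in [2pm,4pm]; max 2 per slot (cap 2).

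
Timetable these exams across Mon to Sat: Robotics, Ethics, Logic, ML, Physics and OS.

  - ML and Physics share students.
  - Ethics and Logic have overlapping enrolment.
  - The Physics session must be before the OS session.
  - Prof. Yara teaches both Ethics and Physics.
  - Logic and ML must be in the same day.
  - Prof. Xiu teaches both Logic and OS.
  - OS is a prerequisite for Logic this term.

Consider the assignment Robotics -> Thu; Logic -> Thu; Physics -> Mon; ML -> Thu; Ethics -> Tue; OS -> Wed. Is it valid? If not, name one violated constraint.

Yes

The Physics session must be before the OS session — holds.
ML and Physics share students — holds.
Logic and ML must be in the same day — holds.
Prof. Yara teaches both Ethics and Physics — holds.
Ethics and Logic have overlapping enrolment — holds.
OS is a prerequisite for Logic this term — holds.
Prof. Xiu teaches both Logic and OS — holds.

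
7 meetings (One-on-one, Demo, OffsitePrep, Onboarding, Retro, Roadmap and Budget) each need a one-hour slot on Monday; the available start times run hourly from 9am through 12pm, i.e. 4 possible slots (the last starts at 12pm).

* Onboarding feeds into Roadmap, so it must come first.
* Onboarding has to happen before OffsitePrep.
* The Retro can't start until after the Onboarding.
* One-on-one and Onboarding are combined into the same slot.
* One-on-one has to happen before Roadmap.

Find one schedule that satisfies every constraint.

Onboarding -> 9am; Budget -> 9am; OffsitePrep -> 10am; Retro -> 10am; Demo -> 9am; Roadmap -> 10am; One-on-one -> 9am

Checking: One-on-one(9am) before Roadmap(10am); Onboarding(9am) before OffsitePrep(10am); Onboarding(9am) before Roadmap(10am); Onboarding(9am) before Retro(10am); One-on-one = Onboarding = 9am.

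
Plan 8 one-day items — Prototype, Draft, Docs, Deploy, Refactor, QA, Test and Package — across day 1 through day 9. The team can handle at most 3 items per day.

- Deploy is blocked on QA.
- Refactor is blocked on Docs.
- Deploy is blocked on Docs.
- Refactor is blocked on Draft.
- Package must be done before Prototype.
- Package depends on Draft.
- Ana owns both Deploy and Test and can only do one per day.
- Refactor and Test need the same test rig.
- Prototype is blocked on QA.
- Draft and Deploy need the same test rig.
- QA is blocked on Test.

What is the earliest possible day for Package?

Precedence pushes Package to at least day 2; downstream work caps Package at day 8.
Package at day 2 is achievable: Refactor in day 2; Draft in day 1; Prototype in day 3; Deploy in day 3; Test in day 1; Package in day 2; QA in day 2; Docs in day 1.

day 2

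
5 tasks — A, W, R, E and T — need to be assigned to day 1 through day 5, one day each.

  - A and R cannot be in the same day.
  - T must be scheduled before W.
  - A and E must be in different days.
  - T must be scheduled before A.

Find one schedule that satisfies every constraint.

E=day 1; W=day 2; R=day 1; T=day 1; A=day 2

Checking: T(day 1) before A(day 2); T(day 1) before W(day 2); A(day 2) != R(day 1); A(day 2) != E(day 1).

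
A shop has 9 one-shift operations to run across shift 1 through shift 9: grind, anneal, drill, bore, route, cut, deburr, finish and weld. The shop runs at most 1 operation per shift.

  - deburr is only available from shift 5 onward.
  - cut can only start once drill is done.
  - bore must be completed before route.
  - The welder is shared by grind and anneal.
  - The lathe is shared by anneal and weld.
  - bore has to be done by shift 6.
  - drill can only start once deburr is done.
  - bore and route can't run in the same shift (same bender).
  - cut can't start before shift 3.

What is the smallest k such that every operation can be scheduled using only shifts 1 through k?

9

The precedence chain requires at least 3 distinct shifts.
With at most 1 per shift and 9 operations, at least 9 shifts are needed.
Propagating the time windows through the other constraints, cut can't land before shift 7, so the schedule must run through at least shift 7.
9 works (last occupied shift: shift 9): for example route=shift 2, drill=shift 6, anneal=shift 4, cut=shift 7, bore=shift 1, grind=shift 3, deburr=shift 5, finish=shift 8, weld=shift 9.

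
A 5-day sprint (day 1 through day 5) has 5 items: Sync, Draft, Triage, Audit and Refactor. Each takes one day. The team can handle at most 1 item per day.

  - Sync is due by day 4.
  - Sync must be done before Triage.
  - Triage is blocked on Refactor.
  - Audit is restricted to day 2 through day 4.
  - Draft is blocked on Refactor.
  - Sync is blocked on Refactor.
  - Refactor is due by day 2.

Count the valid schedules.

Splitting on Sync: it can be day 2 (4), day 3 (3), day 4 (2). Listing each branch's schedules as (Draft, Triage, Audit, Refactor) by day number:
Sync=day 2: (3,5,4,1) (4,5,3,1) (5,3,4,1) (5,4,3,1) — 4.
Sync=day 3: (2,5,4,1) (4,5,2,1) (5,4,2,1) — 3.
Sync=day 4: (2,5,3,1) (3,5,2,1) — 2.
Summing: 4 + 3 + 2 = 9.

9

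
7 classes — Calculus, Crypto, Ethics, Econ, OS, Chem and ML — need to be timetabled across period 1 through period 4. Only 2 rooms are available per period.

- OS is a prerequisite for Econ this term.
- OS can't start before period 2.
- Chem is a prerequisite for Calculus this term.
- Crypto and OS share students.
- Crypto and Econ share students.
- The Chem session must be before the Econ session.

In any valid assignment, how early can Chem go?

Downstream work caps Chem at period 3.
Chem at period 1 is achievable: OS=period 2, ML=period 4, Econ=period 3, Chem=period 1, Calculus=period 2, Crypto=period 1, Ethics=period 3.

period 1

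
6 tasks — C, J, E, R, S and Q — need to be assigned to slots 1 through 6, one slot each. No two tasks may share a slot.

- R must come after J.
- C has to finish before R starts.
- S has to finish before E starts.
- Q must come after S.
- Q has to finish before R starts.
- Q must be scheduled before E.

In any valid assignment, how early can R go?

Precedence pushes R to at least 3.
R at 5 is achievable: E=6; C=3; Q=2; J=4; R=5; S=1.
Nothing earlier works — the capacity limit rule out every slot before 5.

5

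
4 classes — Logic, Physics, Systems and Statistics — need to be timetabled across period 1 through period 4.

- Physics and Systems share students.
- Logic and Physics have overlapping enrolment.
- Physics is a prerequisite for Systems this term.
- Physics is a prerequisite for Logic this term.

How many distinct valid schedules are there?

Splitting on Logic: it can be period 2 (12), period 3 (20), period 4 (24). Listing each branch's schedules as (Physics, Systems, Statistics) by period number:
Logic=period 2: (1,2,1) (1,2,2) (1,2,3) (1,2,4) (1,3,1) (1,3,2) (1,3,3) (1,3,4) (1,4,1) (1,4,2) (1,4,3) (1,4,4) — 12.
Logic=period 3: (1,2,1) (1,2,2) (1,2,3) (1,2,4) (1,3,1) (1,3,2) (1,3,3) (1,3,4) (1,4,1) (1,4,2) (1,4,3) (1,4,4) (2,3,1) (2,3,2) (2,3,3) (2,3,4) (2,4,1) (2,4,2) (2,4,3) (2,4,4) — 20.
Logic=period 4: (1,2,1) (1,2,2) (1,2,3) (1,2,4) (1,3,1) (1,3,2) (1,3,3) (1,3,4) (1,4,1) (1,4,2) (1,4,3) (1,4,4) (2,3,1) (2,3,2) (2,3,3) (2,3,4) (2,4,1) (2,4,2) (2,4,3) (2,4,4) (3,4,1) (3,4,2) (3,4,3) (3,4,4) — 24.
Summing: 12 + 20 + 24 = 56.

56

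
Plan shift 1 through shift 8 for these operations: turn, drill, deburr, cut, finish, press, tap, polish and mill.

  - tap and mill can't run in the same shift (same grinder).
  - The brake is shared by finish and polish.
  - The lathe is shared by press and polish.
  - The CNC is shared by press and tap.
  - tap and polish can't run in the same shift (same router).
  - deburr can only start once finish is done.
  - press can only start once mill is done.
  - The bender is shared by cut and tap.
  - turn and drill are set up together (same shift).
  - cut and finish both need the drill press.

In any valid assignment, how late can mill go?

Downstream work caps mill at shift 7.
mill at shift 7 is achievable: turn in shift 1; cut in shift 2; polish in shift 2; deburr in shift 2; finish in shift 1; drill in shift 1; mill in shift 7; press in shift 8; tap in shift 1.

shift 7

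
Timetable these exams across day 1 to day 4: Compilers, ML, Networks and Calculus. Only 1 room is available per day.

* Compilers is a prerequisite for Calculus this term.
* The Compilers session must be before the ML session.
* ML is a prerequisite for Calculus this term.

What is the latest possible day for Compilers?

day 2

Downstream work caps Compilers at day 2.
Compilers at day 2 is achievable: Calculus -> day 4; ML -> day 3; Compilers -> day 2; Networks -> day 1.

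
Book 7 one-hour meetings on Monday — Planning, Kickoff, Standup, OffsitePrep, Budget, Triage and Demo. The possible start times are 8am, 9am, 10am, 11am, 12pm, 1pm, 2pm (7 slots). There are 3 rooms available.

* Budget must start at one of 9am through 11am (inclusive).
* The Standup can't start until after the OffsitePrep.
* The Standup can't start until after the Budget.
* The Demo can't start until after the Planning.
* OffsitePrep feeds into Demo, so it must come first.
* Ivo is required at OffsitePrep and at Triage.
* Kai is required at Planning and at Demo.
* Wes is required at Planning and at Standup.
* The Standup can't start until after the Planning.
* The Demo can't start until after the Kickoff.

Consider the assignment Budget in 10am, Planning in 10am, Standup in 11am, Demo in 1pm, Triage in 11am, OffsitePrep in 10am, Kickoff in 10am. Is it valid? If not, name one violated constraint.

No. There are 3 rooms available is not satisfied.

There are 3 rooms available — violated.
The Demo can't start until after the Planning — holds.
The Standup can't start until after the Planning — holds.
Kai is required at Planning and at Demo — holds.
Ivo is required at OffsitePrep and at Triage — holds.
Budget must start at one of 9am through 11am (inclusive) — holds.
Wes is required at Planning and at Standup — holds.
The Standup can't start until after the OffsitePrep — holds.
OffsitePrep feeds into Demo, so it must come first — holds.
The Demo can't start until after the Kickoff — holds.
The Standup can't start until after the Budget — holds.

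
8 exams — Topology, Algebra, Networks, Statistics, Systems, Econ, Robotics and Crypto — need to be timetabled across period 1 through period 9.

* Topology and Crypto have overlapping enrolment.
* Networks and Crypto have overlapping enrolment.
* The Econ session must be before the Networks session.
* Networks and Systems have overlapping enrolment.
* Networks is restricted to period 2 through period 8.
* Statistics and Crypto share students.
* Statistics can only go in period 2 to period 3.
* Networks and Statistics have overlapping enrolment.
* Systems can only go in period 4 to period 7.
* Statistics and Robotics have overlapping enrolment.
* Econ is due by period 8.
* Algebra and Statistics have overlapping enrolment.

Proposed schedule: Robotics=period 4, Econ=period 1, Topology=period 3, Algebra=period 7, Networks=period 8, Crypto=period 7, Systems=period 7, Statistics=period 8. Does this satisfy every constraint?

Statistics and Crypto share students — holds.
Statistics and Robotics have overlapping enrolment — holds.
Topology and Crypto have overlapping enrolment — holds.
Econ is due by period 8 — holds.
The Econ session must be before the Networks session — holds.
Networks is restricted to period 2 through period 8 — holds.
Algebra and Statistics have overlapping enrolment — holds.
Networks and Statistics have overlapping enrolment — violated.
Systems can only go in period 4 to period 7 — holds.
Statistics can only go in period 2 to period 3 — violated.
Networks and Crypto have overlapping enrolment — holds.
Networks and Systems have overlapping enrolment — holds.

No. Networks and Statistics have overlapping enrolment is not satisfied.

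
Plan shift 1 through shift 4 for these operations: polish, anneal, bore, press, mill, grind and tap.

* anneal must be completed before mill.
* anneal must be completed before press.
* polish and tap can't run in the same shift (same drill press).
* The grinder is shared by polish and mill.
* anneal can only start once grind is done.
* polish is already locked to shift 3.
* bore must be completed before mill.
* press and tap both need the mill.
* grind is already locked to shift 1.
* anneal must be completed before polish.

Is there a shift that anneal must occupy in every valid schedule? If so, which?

shift 2

grind is fixed at shift 1 and must come before anneal, so anneal is at least shift 2.
polish is fixed at shift 3 and must come after anneal, so anneal is at most shift 2.
So anneal must be shift 2.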